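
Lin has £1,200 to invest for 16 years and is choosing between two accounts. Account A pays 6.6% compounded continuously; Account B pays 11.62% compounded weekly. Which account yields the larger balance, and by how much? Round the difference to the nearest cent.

Account B, by £4,236.54

Account A growth factor: e^(0.066·16) = e^1.056 ≈ 2.874848566; balance ≈ 3,449.8183.
Account B growth factor: (1 + 0.1162/52)^832 ≈ 6.405300117; balance ≈ 7,686.3601.
Account B is larger by 4,236.5419.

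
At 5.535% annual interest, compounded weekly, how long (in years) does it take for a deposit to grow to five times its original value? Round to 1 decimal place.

29.1 years

(1 + 0.00106442)^(52t) = 5.
52t = ln 5 / ln(1 + 0.00106442) ≈ 1.6094/0.00106386 ≈ 1512.8330.
t ≈ 29.0929.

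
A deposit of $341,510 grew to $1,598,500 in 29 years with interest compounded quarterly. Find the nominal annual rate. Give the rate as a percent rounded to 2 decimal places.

(1 + r/4)^116 = 1,598,500/341,510 = 4.68068.
1 + r/4 = 4.68068^(1/116) ≈ 1.013394, so r/4 ≈ 0.0133945.
r ≈ 4·0.0133945 = 5.35779%.

5.36%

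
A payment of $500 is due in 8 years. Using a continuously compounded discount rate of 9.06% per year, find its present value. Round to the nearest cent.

$242.21

P = A·e^(−rt) = 500·e^(−0.7248).
e^(−0.7248) ≈ 0.484421444, so P ≈ 242.2107.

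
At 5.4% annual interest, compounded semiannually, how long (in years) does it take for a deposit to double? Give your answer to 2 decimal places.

(1 + 0.027)^(2t) = 2.
2t = ln 2 / ln(1 + 0.027) ≈ 0.69315/0.0266419 ≈ 26.0172.
t ≈ 13.0086.

13.01 years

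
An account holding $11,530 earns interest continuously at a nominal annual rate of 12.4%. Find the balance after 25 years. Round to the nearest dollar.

$255,942

A = P·e^(rt) = 11,530·e^(0.124·25) = 11,530·e^3.1.
e^3.1 ≈ 22.1979512814, so A ≈ 255,942.3783.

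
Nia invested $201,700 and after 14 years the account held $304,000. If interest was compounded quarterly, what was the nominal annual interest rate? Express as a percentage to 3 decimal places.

2.941%

(1 + r/4)^56 = 304,000/201,700 = 1.50719.
1 + r/4 = 1.50719^(1/56) ≈ 1.007353, so r/4 ≈ 0.00735273.
r ≈ 4·0.00735273 = 2.94109%.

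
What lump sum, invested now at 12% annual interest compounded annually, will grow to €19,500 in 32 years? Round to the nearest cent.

Growth factor = (1 + 0.12)^32 ≈ 37.581726308.
P = 19,500/37.581726308 ≈ 518.8692.

€518.87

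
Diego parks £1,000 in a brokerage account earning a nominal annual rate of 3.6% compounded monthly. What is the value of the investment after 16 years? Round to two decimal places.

£1,777.38

Periodic rate = 3.6%/12 = 0.003; periods = 12·16 = 192.
A = 1,000·(1 + 0.003)^192 ≈ 1,000·1.777375298 ≈ 1,777.3753.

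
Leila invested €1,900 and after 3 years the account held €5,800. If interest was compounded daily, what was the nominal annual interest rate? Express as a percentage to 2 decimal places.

37.22%

The 1095-period growth factor is 5,800/1,900 = 3.05263.
r/365 = 3.05263^(1/1095) − 1 ≈ 0.0010197, so r ≈ 365·0.0010197 = 37.21910%.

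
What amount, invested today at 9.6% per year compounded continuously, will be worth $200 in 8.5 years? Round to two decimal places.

P = A·e^(−rt) = 200·e^(−0.816).
e^(−0.816) ≈ 0.442196909, so P ≈ 88.4394.

$88.44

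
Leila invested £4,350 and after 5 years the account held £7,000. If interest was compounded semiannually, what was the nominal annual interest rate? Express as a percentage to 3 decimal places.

9.745%

The 10-period growth factor is 7,000/4,350 = 1.6092.
r/2 = 1.6092^(1/10) − 1 ≈ 0.0487232, so r ≈ 2·0.0487232 = 9.74464%.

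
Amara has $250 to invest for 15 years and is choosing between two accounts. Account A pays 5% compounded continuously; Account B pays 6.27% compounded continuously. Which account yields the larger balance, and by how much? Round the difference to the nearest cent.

Account B, by $111.07

A: e^(0.05·15) = e^0.75 ≈ 2.11700002, so 250 × 2.11700002 ≈ 529.2500.
B: e^(0.0627·15) = e^0.9405 ≈ 2.56126173, so 250 × 2.56126173 ≈ 640.3154.
Difference ≈ 111.0654 in favor of B.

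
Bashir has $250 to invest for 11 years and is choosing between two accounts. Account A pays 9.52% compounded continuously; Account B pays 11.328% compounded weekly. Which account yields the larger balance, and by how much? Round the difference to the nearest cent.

Account B, by $155.58

A: e^(0.0952·11) = e^1.0472 ≈ 2.84966089, so 250 × 2.84966089 ≈ 712.4152.
B: (1 + 0.11328/52)^572 ≈ 3.47197883, so 250 × 3.47197883 ≈ 867.9947.
Difference ≈ 155.5795 in favor of B.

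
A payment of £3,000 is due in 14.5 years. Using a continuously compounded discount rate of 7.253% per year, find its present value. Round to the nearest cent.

P = A·e^(−rt) = 3,000·e^(−1.051685).
e^(−1.051685) ≈ 0.3493486005, so P ≈ 1,048.0458.

£1,048.05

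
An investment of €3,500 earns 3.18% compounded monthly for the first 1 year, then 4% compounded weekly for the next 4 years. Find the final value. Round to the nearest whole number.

€4,240

After 1 years at 3.18%: 3,500 × 1.032267604 ≈ 3,612.9366.
Then 4 years at 4%: 3,612.9366 × 1.173438694 ≈ 4,239.5596.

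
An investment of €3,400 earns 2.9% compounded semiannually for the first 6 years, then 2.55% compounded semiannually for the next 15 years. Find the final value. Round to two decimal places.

€5,909.78

Phase 1: 3,400·(1 + 0.0145)^12 ≈ 4,041.1366.
Phase 2: 4,041.1366·(1 + 0.01275)^30 ≈ 5,909.7769.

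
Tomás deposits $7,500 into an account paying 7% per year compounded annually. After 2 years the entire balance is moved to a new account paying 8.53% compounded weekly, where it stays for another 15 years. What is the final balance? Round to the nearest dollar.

$30,836

Phase 1: 7,500·(1 + 0.07)^2 ≈ 8,586.7500.
Phase 2: 8,586.7500·(1 + 0.0853/52)^780 ≈ 30,835.6666.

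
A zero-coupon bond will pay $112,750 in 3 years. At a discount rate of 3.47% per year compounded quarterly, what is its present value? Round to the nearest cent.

Growth factor = (1 + 0.008675)^12 ≈ 1.10921333931.
P = 112,750/1.10921333931 ≈ 101,648.6153.

$101,648.62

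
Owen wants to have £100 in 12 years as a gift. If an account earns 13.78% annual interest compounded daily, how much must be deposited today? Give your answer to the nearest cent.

Periodic rate = 13.78%/365 = 0.000377534; 4380 periods.
P = 100/(1 + 0.1378/365)^4380 ≈ 100/5.2241282 ≈ 19.1419.

£19.14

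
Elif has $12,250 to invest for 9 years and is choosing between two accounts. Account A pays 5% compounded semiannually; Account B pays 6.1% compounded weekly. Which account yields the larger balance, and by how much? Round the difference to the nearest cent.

Account B, by $2,098.48

A: (1 + 0.025)^18 ≈ 1.5596587177, so 12,250 × 1.5596587177 ≈ 19,105.8193.
B: (1 + 0.061/52)^468 ≈ 1.7309635902, so 12,250 × 1.7309635902 ≈ 21,204.3040.
Difference ≈ 2,098.4847 in favor of B.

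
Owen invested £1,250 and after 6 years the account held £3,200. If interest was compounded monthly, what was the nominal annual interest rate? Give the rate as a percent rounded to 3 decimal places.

The 72-period growth factor is 3,200/1,250 = 2.56.
r/12 = 2.56^(1/72) − 1 ≈ 0.0131413, so r ≈ 12·0.0131413 = 15.76950%.

15.770%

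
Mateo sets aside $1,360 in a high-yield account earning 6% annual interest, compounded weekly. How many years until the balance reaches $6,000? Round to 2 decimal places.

24.75 years

We need (1 + 0.00115385)^(52t) = 4.4118, so 52t = ln 4.4118 / ln 1.001154 ≈ 1287.1135.
t ≈ 1287.1135/52 = 24.7522 years.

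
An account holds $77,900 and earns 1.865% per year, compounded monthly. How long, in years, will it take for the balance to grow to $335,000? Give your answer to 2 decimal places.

78.28 years

We need (1 + 0.00155417)^(12t) = 4.3004, so 12t = ln 4.3004 / ln 1.001554 ≈ 939.3058.
t ≈ 939.3058/12 = 78.2755 years.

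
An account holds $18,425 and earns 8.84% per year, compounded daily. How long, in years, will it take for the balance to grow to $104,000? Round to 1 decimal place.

19.6 years

(1 + 0.000242192)^(365t) = 104,000/18,425 = 5.6445.
365t·ln(1 + 0.000242192) = ln(5.6445); 365t = 1.7307/0.000242162 ≈ 7146.7827.
t ≈ 19.5802 years.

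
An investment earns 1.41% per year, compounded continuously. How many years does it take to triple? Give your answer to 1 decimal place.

e^(0.0141t) = 3, so 0.0141t = ln 3 ≈ 1.0986.
t ≈ 1.0986/0.0141 ≈ 77.9158.

77.9 years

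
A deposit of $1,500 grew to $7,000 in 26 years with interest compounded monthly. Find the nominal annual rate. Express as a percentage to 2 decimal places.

5.94%

The 312-period growth factor is 7,000/1,500 = 4.66667.
r/12 = 4.66667^(1/312) − 1 ≈ 0.00494953, so r ≈ 12·0.00494953 = 5.93944%.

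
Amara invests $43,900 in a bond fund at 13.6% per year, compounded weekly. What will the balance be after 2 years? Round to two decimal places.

Growth factor = (1 + 0.136/52)^104 ≈ 1.3121210194.
A ≈ 43,900 × 1.3121210194 ≈ 57,602.1128.

$57,602.11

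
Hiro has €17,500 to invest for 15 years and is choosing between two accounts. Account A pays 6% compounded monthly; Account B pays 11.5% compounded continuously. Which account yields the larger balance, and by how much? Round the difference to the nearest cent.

Account B, by €55,272.48

Account A growth factor: (1 + 0.005)^180 ≈ 2.4540935622; balance ≈ 42,946.6373.
Account B growth factor: e^(0.115·15) = e^1.725 ≈ 5.6125210297; balance ≈ 98,219.1180.
Account B is larger by 55,272.4807.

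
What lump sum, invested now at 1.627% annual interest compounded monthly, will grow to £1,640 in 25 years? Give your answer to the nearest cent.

Periodic rate = 1.627%/12 = 0.00135583; 300 periods.
P = 1,640/(1 + 0.01627/12)^300 ≈ 1,640/1.501514862 ≈ 1,092.2303.

£1,092.23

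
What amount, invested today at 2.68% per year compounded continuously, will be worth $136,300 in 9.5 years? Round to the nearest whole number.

P = A·e^(−rt) = 136,300·e^(−0.2546).
e^(−0.2546) ≈ 0.775226526562, so P ≈ 105,663.3756.

$105,663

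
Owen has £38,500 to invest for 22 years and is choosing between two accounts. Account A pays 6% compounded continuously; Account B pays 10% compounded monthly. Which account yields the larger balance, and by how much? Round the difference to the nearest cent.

Account A growth factor: e^(0.06·22) = e^1.32 ≈ 3.74342137726; balance ≈ 144,121.7230.
Account B growth factor: (1 + 0.1/12)^264 ≈ 8.94311482631; balance ≈ 344,309.9208.
Account B is larger by 200,188.1978.

Account B, by £200,188.20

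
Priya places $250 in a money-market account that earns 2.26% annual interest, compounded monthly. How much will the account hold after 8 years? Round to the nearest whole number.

Growth factor = (1 + 0.0226/12)^96 ≈ 1.1979718.
A ≈ 250 × 1.1979718 ≈ 299.4929.

$299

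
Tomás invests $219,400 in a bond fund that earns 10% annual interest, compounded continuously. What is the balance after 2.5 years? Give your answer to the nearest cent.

$281,715.18

A = P·e^(rt) = 219,400·e^(0.1·2.5) = 219,400·e^0.25.
e^0.25 ≈ 1.28402541669, so A ≈ 281,715.1764.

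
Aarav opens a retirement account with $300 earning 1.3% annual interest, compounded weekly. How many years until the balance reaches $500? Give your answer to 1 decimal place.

39.3 years

(1 + 0.00025)^(52t) = 500/300 = 1.6667.
52t·ln(1 + 0.00025) = ln(1.6667); 52t = 0.51083/0.000249969 ≈ 2043.5579.
t ≈ 39.2992 years.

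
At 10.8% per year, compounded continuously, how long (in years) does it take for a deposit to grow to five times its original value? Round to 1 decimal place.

14.9 years

e^(0.108t) = 5, so 0.108t = ln 5 ≈ 1.6094.
t ≈ 1.6094/0.108 ≈ 14.9022.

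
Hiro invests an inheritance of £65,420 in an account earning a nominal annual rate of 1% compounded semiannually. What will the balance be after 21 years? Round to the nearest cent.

Growth factor = (1 + 0.005)^42 ≈ 1.2330326987.
A ≈ 65,420 × 1.2330326987 ≈ 80,664.9991.

£80,665.00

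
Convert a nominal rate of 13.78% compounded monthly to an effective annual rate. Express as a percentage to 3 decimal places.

14.685%

One year is 12 periods at 0.0114833 each: (1 + 0.0114833)^12 ≈ 1.146845.
EAR = 1.146845 − 1 ≈ 14.68451%.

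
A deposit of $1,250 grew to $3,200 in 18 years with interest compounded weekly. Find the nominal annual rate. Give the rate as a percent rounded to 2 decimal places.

5.22%

(1 + r/52)^936 = 3,200/1,250 = 2.56.
1 + r/52 = 2.56^(1/936) ≈ 1.001005, so r/52 ≈ 0.00100479.
r ≈ 52·0.00100479 = 5.22489%.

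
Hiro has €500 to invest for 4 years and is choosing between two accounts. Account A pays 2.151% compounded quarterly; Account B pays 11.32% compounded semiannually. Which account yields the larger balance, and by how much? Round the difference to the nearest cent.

Account A growth factor: (1 + 0.0053775)^16 ≈ 1.08959872; balance ≈ 544.7994.
Account B growth factor: (1 + 0.0566)^8 ≈ 1.55340554; balance ≈ 776.7028.
Account B is larger by 231.9034.

Account B, by €231.90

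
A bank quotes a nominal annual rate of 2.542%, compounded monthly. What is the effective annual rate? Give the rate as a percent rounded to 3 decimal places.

One year is 12 periods at 0.00211833 each: (1 + 0.00211833)^12 ≈ 1.025718.
EAR = 1.025718 − 1 ≈ 2.57183%.

2.572%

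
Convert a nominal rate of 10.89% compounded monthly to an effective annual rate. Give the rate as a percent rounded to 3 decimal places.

11.450%

One year is 12 periods at 0.009075 each: (1 + 0.009075)^12 ≈ 1.114503.
EAR = 1.114503 − 1 ≈ 11.45033%.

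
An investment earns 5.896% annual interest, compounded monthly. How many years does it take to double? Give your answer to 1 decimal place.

(1 + 0.00491333)^(12t) = 2.
12t = ln 2 / ln(1 + 0.00491333) ≈ 0.69315/0.0049013 ≈ 141.4210.
t ≈ 11.7851.

11.8 years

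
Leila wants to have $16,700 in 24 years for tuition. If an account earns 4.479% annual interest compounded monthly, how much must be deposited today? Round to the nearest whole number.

$5,711

Periodic rate = 4.479%/12 = 0.0037325; 288 periods.
P = 16,700/(1 + 0.0037325)^288 ≈ 16,700/2.924018398 ≈ 5,711.3184.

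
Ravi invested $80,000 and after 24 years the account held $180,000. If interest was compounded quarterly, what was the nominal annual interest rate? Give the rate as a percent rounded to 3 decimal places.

(1 + r/4)^96 = 180,000/80,000 = 2.25.
1 + r/4 = 2.25^(1/96) ≈ 1.008483, so r/4 ≈ 0.00848297.
r ≈ 4·0.00848297 = 3.39319%.

3.393%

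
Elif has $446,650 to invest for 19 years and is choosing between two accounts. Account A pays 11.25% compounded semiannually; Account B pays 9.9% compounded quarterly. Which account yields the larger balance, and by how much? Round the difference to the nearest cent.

A: (1 + 0.05625)^38 ≈ 8.000837215897, so 446,650 × 8.000837215897 ≈ 3,573,573.9425.
B: (1 + 0.02475)^76 ≈ 6.411541403411, so 446,650 × 6.411541403411 ≈ 2,863,714.9678.
Difference ≈ 709,858.9746 in favor of A.

Account A, by $709,858.97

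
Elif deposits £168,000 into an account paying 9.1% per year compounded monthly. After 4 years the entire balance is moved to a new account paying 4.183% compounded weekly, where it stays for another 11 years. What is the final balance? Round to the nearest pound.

After 4 years at 9.1%: 168,000 × 1.43709939254 ≈ 241,432.6979.
Then 11 years at 4.183%: 241,432.6979 × 1.5839869102 ≈ 382,426.2332.

£382,426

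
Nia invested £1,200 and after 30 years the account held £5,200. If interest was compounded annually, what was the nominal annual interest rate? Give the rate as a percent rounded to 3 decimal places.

5.009%

The 30-period growth factor is 5,200/1,200 = 4.33333.
r = 4.33333^(1/30) − 1 ≈ 0.0500921, i.e. 5.00921%.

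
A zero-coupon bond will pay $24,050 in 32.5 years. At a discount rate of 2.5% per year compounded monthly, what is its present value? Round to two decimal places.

$10,681.15

Growth factor = (1 + 0.025/12)^390 ≈ 2.2516309482.
P = 24,050/2.2516309482 ≈ 10,681.1465.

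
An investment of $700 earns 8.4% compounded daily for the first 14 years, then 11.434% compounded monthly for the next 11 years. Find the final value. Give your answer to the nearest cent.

Phase 1: 700·(1 + 0.084/365)^5110 ≈ 2,268.6609.
Phase 2: 2,268.6609·(1 + 0.11434/12)^132 ≈ 7,932.5573.

$7,932.56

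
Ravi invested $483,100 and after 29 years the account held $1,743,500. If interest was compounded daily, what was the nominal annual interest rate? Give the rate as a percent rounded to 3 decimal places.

The 10585-period growth factor is 1,743,500/483,100 = 3.60898.
r/365 = 3.60898^(1/10585) − 1 ≈ 0.000121257, so r ≈ 365·0.000121257 = 4.42588%.

4.426%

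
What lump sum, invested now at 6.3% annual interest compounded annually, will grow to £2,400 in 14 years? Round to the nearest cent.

£1,020.34

Annual rate = 6.3% = 0.063; 14 periods.
P = 2,400/(1 + 0.063)^14 ≈ 2,400/2.352153734 ≈ 1,020.3415.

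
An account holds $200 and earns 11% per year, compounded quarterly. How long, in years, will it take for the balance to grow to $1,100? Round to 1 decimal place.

15.7 years

(1 + 0.0275)^(4t) = 1,100/200 = 5.5.
4t·ln(1 + 0.0275) = ln(5.5); 4t = 1.7047/0.0271287 ≈ 62.8394.
t ≈ 15.7098 years.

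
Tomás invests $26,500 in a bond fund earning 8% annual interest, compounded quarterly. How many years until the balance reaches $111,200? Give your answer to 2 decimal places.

18.11 years

We need (1 + 0.02)^(4t) = 4.1962, so 4t = ln 4.1962 / ln 1.02 ≈ 72.4240.
t ≈ 72.4240/4 = 18.1060 years.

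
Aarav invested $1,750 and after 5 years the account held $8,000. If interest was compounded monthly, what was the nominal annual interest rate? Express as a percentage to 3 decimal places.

30.785%

(1 + r/12)^60 = 8,000/1,750 = 4.57143.
1 + r/12 = 4.57143^(1/60) ≈ 1.025654, so r/12 ≈ 0.025654.
r ≈ 12·0.025654 = 30.78476%.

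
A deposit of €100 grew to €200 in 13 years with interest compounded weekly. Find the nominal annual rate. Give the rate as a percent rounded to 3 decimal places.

5.335%

The 676-period growth factor is 200/100 = 2.
r/52 = 2^(1/676) − 1 ≈ 0.00102589, so r ≈ 52·0.00102589 = 5.33464%.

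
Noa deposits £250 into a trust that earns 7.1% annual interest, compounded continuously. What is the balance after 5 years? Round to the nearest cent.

£356.55

A = P·e^(rt) = 250·e^(0.071·5) = 250·e^0.355.
e^0.355 ≈ 1.42618065, so A ≈ 356.5452.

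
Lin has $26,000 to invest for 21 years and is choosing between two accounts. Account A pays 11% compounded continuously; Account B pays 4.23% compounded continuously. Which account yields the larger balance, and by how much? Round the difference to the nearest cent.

A: e^(0.11·21) = e^2.31 ≈ 10.074424655, so 26,000 × 10.074424655 ≈ 261,935.0410.
B: e^(0.0423·21) = e^0.8883 ≈ 2.4309934477, so 26,000 × 2.4309934477 ≈ 63,205.8296.
Difference ≈ 198,729.2114 in favor of A.

Account A, by $198,729.21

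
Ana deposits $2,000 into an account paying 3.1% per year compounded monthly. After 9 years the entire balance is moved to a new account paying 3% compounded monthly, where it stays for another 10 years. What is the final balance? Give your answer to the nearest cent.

Phase 1: 2,000·(1 + 0.031/12)^108 ≈ 2,642.6638.
Phase 2: 2,642.6638·(1 + 0.0025)^120 ≈ 3,565.8878.

$3,565.89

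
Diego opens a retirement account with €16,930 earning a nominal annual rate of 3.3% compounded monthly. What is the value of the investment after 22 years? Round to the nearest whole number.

Periodic rate = 3.3%/12 = 0.00275; periods = 12·22 = 264.
A = 16,930·(1 + 0.00275)^264 ≈ 16,930·2.0647384842 ≈ 34,956.0225.

€34,956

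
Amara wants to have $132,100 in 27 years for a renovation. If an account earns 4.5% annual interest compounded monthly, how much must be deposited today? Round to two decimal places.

$39,284.56

Growth factor = (1 + 0.00375)^324 ≈ 3.36264394974.
P = 132,100/3.36264394974 ≈ 39,284.5636.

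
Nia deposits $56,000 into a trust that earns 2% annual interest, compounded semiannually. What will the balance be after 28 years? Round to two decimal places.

Periodic rate = 2%/2 = 0.01; periods = 2·28 = 56.
A = 56,000·(1 + 0.01)^56 ≈ 56,000·1.7458098192 ≈ 97,765.3499.

$97,765.35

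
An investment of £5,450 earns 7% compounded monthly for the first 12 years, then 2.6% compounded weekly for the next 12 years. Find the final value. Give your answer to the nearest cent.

Phase 1: 5,450·(1 + 0.07/12)^144 ≈ 12,593.4281.
Phase 2: 12,593.4281·(1 + 0.0005)^624 ≈ 17,203.2294.

£17,203.23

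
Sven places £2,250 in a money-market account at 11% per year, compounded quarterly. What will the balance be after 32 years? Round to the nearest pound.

Periodic rate = 11%/4 = 0.0275; periods = 4·32 = 128.
A = 2,250·(1 + 0.0275)^128 ≈ 2,250·32.216199809 ≈ 72,486.4496.

£72,486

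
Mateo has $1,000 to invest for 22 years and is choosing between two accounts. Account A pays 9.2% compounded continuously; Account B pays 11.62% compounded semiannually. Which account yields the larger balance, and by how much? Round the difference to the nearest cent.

A: e^(0.092·22) = e^2.024 ≈ 7.56853862, so 1,000 × 7.56853862 ≈ 7,568.5386.
B: (1 + 0.0581)^44 ≈ 11.999839382, so 1,000 × 11.999839382 ≈ 11,999.8394.
Difference ≈ 4,431.3008 in favor of B.

Account B, by $4,431.30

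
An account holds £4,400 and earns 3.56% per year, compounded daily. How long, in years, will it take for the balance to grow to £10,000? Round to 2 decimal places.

We need (1 + 0.0000975342)^(365t) = 2.2727, so 365t = ln 2.2727 / ln 1.000098 ≈ 8417.7673.
t ≈ 8417.7673/365 = 23.0624 years.

23.06 years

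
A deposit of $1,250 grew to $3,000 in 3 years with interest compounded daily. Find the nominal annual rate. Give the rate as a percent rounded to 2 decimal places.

29.19%

The 1095-period growth factor is 3,000/1,250 = 2.4.
r/365 = 2.4^(1/1095) − 1 ≈ 0.000799835, so r ≈ 365·0.000799835 = 29.19396%.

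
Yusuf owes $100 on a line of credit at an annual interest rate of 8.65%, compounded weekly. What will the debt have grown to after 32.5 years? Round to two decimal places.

$1,659.19

Periodic rate = 8.65%/52 = 0.00166346; periods = 52·32.5 = 1690.
A = 100·(1 + 0.0865/52)^1690 ≈ 100·16.59189605 ≈ 1,659.1896.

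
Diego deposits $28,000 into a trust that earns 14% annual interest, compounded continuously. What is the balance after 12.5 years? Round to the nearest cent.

A = P·e^(rt) = 28,000·e^(0.14·12.5) = 28,000·e^1.75.
e^1.75 ≈ 5.75460267601, so A ≈ 161,128.8749.

$161,128.87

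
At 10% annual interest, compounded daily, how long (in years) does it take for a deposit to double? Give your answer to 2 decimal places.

6.93 years

(1 + 0.000273973)^(365t) = 2.
365t = ln 2 / ln(1 + 0.000273973) ≈ 0.69315/0.000273935 ≈ 2530.3338.
t ≈ 6.9324.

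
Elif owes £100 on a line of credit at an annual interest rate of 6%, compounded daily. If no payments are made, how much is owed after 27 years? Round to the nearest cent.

Periodic rate = 6%/365 = 0.000164384; periods = 365·27 = 9855.
A = 100·(1 + 0.06/365)^9855 ≈ 100·5.05241761 ≈ 505.2418.

£505.24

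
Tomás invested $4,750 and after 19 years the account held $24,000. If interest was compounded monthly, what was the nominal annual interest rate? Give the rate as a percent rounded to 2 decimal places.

8.56%

(1 + r/12)^228 = 24,000/4,750 = 5.05263.
1 + r/12 = 5.05263^(1/228) ≈ 1.00713, so r/12 ≈ 0.00713016.
r ≈ 12·0.00713016 = 8.55620%.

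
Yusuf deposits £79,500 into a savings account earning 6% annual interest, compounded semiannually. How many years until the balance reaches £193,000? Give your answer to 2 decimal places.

15.00 years

We need (1 + 0.03)^(2t) = 2.4277, so 2t = ln 2.4277 / ln 1.03 ≈ 30.0057.
t ≈ 30.0057/2 = 15.0029 years.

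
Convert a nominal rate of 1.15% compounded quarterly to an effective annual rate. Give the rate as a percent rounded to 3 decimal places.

One year is 4 periods at 0.002875 each: (1 + 0.002875)^4 ≈ 1.01155.
EAR = 1.01155 − 1 ≈ 1.15497%.

1.155%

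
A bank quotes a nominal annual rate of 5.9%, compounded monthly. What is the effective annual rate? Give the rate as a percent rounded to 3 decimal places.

6.062%

One year is 12 periods at 0.00491667 each: (1 + 0.00491667)^12 ≈ 1.060622.
EAR = 1.060622 − 1 ≈ 6.06219%.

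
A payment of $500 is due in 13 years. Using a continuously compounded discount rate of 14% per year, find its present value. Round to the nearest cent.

P = A·e^(−rt) = 500·e^(−1.82).
e^(−1.82) ≈ 0.162025751, so P ≈ 81.0129.

$81.01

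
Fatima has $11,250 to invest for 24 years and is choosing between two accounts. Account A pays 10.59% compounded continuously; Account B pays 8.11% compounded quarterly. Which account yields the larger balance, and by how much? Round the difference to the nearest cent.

Account A growth factor: e^(0.1059·24) = e^2.5416 ≈ 12.699974683; balance ≈ 142,874.7152.
Account B growth factor: (1 + 0.020275)^96 ≈ 6.8683993303; balance ≈ 77,269.4925.
Account A is larger by 65,605.2227.

Account A, by $65,605.22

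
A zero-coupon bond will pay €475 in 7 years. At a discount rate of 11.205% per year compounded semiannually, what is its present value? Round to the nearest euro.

€221

Periodic rate = 11.205%/2 = 0.056025; 14 periods.
P = 475/(1 + 0.056025)^14 ≈ 475/2.14505679 ≈ 221.4394.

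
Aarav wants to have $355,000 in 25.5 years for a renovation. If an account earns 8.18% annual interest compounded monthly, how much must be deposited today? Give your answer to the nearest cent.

$44,402.47

Growth factor = (1 + 0.0818/12)^306 ≈ 7.99505081158.
P = 355,000/7.99505081158 ≈ 44,402.4695.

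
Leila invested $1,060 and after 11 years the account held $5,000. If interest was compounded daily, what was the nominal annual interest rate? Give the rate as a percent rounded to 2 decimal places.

14.10%

(1 + r/365)^4015 = 5,000/1,060 = 4.71698.
1 + r/365 = 4.71698^(1/4015) ≈ 1.000386, so r/365 ≈ 0.000386418.
r ≈ 365·0.000386418 = 14.10426%.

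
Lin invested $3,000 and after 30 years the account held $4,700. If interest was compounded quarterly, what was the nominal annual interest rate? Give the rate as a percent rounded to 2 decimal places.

1.50%

The 120-period growth factor is 4,700/3,000 = 1.56667.
r/4 = 1.56667^(1/120) − 1 ≈ 0.00374826, so r ≈ 4·0.00374826 = 1.49930%.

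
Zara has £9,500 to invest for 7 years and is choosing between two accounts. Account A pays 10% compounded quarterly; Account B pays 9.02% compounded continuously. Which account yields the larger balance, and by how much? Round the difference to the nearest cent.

Account A, by £1,104.41

Account A growth factor: (1 + 0.025)^28 ≈ 1.9964950188; balance ≈ 18,966.7027.
Account B growth factor: e^(0.0902·7) = e^0.6314 ≈ 1.880241075; balance ≈ 17,862.2902.
Account A is larger by 1,104.4125.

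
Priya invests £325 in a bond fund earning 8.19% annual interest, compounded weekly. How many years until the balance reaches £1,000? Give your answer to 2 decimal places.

13.73 years

We need (1 + 0.001575)^(52t) = 3.0769, so 52t = ln 3.0769 / ln 1.001575 ≈ 714.1682.
t ≈ 714.1682/52 = 13.7340 years.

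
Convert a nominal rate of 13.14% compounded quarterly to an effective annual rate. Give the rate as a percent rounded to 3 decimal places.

13.802%

One year is 4 periods at 0.03285 each: (1 + 0.03285)^4 ≈ 1.138018.
EAR = 1.138018 − 1 ≈ 13.80177%.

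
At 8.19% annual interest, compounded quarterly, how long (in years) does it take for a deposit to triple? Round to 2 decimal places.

(1 + 0.020475)^(4t) = 3.
4t = ln 3 / ln(1 + 0.020475) ≈ 1.0986/0.0202682 ≈ 54.2037.
t ≈ 13.5509.

13.55 years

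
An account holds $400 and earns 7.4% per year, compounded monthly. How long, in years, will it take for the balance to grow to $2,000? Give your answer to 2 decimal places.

We need (1 + 0.00616667)^(12t) = 5, so 12t = ln 5 / ln 1.006167 ≈ 261.7938.
t ≈ 261.7938/12 = 21.8162 years.

21.82 years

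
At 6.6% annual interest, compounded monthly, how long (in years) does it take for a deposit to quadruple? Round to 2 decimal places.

(1 + 0.0055)^(12t) = 4.
12t = ln 4 / ln(1 + 0.0055) ≈ 1.3863/0.00548493 ≈ 252.7460.
t ≈ 21.0622.

21.06 years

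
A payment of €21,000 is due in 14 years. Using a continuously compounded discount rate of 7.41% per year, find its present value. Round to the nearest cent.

P = A·e^(−rt) = 21,000·e^(−1.0374).
e^(−1.0374) ≈ 0.35437485984, so P ≈ 7,441.8721.

€7,441.87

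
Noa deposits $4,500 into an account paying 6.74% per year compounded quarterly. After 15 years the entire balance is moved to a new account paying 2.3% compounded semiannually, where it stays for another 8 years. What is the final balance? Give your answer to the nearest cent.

$14,725.85

After 15 years at 6.74%: 4,500 × 2.7252953669 ≈ 12,263.8292.
Then 8 years at 2.3%: 12,263.8292 × 1.2007544193 ≈ 14,725.8471.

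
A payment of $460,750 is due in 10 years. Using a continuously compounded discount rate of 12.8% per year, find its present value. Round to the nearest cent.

$128,105.69

P = A·e^(−rt) = 460,750·e^(−1.28).
e^(−1.28) ≈ 0.278037300453, so P ≈ 128,105.6862.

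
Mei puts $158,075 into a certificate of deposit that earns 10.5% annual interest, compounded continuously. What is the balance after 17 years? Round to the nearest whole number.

$942,061

A = P·e^(rt) = 158,075·e^(0.105·17) = 158,075·e^1.785.
e^1.785 ≈ 5.95957994758, so A ≈ 942,060.6002.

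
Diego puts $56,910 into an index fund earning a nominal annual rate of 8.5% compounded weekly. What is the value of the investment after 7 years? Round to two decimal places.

$103,129.48

Growth factor = (1 + 0.085/52)^364 ≈ 1.812150445.
A ≈ 56,910 × 1.812150445 ≈ 103,129.4818.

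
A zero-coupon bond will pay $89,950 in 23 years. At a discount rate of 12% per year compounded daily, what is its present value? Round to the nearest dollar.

Growth factor = (1 + 0.12/365)^8395 ≈ 15.792677777.
P = 89,950/15.792677777 ≈ 5,695.6775.

$5,696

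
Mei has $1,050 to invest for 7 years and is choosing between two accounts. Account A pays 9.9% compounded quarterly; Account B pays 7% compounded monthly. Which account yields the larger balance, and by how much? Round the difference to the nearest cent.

Account A, by $370.56

A: (1 + 0.02475)^28 ≈ 1.982905218, so 1,050 × 1.982905218 ≈ 2,082.0505.
B: (1 + 0.07/12)^84 ≈ 1.629994054, so 1,050 × 1.629994054 ≈ 1,711.4938.
Difference ≈ 370.5567 in favor of A.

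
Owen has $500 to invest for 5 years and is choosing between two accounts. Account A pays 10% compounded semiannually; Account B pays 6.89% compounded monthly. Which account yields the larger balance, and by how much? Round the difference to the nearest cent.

A: (1 + 0.05)^10 ≈ 1.62889463, so 500 × 1.62889463 ≈ 814.4473.
B: (1 + 0.0689/12)^60 ≈ 1.40989434, so 500 × 1.40989434 ≈ 704.9472.
Difference ≈ 109.5001 in favor of A.

Account A, by $109.50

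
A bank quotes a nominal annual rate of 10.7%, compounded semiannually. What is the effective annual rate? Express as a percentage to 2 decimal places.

10.99%

EAR = (1 + 10.7%/2)^2 − 1 = (1 + 0.0535)^2 − 1.
(1 + 0.0535)^2 ≈ 1.109862, so EAR ≈ 10.98623%.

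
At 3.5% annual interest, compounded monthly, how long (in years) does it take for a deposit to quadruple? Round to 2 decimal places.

(1 + 0.00291667)^(12t) = 4.
12t = ln 4 / ln(1 + 0.00291667) ≈ 1.3863/0.00291242 ≈ 475.9937.
t ≈ 39.6661.

39.67 years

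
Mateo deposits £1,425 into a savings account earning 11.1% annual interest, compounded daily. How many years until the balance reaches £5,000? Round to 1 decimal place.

We need (1 + 0.00030411)^(365t) = 3.5088, so 365t = ln 3.5088 / ln 1.000304 ≈ 4128.3044.
t ≈ 4128.3044/365 = 11.3104 years.

11.3 years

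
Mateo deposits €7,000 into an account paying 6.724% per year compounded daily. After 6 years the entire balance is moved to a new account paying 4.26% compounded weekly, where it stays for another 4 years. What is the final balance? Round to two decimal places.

€12,424.16

After 6 years at 6.724%: 7,000 × 1.4969097912 ≈ 10,478.3685.
Then 4 years at 4.26%: 10,478.3685 × 1.1856963506 ≈ 12,424.1633.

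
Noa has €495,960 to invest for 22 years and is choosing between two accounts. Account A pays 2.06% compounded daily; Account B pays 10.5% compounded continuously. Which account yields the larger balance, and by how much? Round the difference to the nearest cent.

Account A growth factor: (1 + 0.0206/365)^8030 ≈ 1.57331870238; balance ≈ 780,303.1436.
Account B growth factor: e^(0.105·22) = e^2.31 ≈ 10.07442465501; balance ≈ 4,996,511.6519.
Account B is larger by 4,216,208.5083.

Account B, by €4,216,208.51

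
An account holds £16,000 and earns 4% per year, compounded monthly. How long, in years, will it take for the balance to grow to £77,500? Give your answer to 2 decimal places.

39.51 years

We need (1 + 0.00333333)^(12t) = 4.8438, so 12t = ln 4.8438 / ln 1.003333 ≈ 474.0952.
t ≈ 474.0952/12 = 39.5079 years.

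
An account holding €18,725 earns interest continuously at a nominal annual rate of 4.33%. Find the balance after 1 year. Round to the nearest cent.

A = P·e^(rt) = 18,725·e^(0.0433·1) = 18,725·e^0.0433.
e^0.0433 ≈ 1.0442511232, so A ≈ 19,553.6023.

€19,553.60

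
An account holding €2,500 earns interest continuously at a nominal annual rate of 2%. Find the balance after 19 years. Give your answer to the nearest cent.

A = P·e^(rt) = 2,500·e^(0.02·19) = 2,500·e^0.38.
e^0.38 ≈ 1.462284589, so A ≈ 3,655.7115.

€3,655.71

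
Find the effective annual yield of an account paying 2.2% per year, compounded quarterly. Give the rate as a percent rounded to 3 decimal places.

EAR = (1 + 2.2%/4)^4 − 1 = (1 + 0.0055)^4 − 1.
(1 + 0.0055)^4 ≈ 1.022182, so EAR ≈ 2.21822%.

2.218%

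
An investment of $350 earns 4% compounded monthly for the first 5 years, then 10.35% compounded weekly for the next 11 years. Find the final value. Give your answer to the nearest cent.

$1,332.71

After 5 years at 4%: 350 × 1.220996594 ≈ 427.3488.
Then 11 years at 10.35%: 427.3488 × 3.118551012 ≈ 1,332.7091.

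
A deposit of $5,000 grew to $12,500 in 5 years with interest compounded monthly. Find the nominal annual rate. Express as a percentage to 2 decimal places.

18.47%

The 60-period growth factor is 12,500/5,000 = 2.5.
r/12 = 2.5^(1/60) − 1 ≈ 0.0153887, so r ≈ 12·0.0153887 = 18.46646%.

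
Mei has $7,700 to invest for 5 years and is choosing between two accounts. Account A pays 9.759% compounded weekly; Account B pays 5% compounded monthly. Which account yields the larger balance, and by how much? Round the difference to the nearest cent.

Account A growth factor: (1 + 0.09759/52)^260 ≈ 1.6282286346; balance ≈ 12,537.3605.
Account B growth factor: (1 + 0.05/12)^60 ≈ 1.283358679; balance ≈ 9,881.8618.
Account A is larger by 2,655.4987.

Account A, by $2,655.50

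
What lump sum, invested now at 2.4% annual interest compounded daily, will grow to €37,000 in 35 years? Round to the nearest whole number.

Growth factor = (1 + 0.024/365)^12775 ≈ 2.3163030107.
P = 37,000/2.3163030107 ≈ 15,973.7305.

€15,974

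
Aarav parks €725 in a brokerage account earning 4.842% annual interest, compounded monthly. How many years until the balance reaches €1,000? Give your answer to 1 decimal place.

6.7 years

(1 + 0.004035)^(12t) = 1,000/725 = 1.3793.
12t·ln(1 + 0.004035) = ln(1.3793); 12t = 0.32158/0.00402688 ≈ 79.8592.
t ≈ 6.6549 years.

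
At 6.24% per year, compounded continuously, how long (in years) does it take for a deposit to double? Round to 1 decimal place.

e^(0.0624t) = 2, so 0.0624t = ln 2 ≈ 0.69315.
t ≈ 0.69315/0.0624 ≈ 11.1081.

11.1 years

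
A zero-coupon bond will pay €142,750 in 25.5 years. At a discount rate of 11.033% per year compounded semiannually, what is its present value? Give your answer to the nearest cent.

€9,230.75

Growth factor = (1 + 0.055165)^51 ≈ 15.4646193621.
P = 142,750/15.4646193621 ≈ 9,230.7477.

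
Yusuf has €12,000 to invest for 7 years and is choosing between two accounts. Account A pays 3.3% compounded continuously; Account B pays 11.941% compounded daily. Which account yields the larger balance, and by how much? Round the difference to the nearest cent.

Account A growth factor: e^(0.033·7) = e^0.231 ≈ 1.2598592394; balance ≈ 15,118.3109.
Account B growth factor: (1 + 0.11941/365)^2555 ≈ 2.3065047931; balance ≈ 27,678.0575.
Account B is larger by 12,559.7466.

Account B, by €12,559.75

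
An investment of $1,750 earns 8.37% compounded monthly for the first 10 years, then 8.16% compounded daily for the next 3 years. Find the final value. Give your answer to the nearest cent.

$5,147.35

After 10 years at 8.37%: 1,750 × 2.302727904 ≈ 4,029.7738.
Then 3 years at 8.16%: 4,029.7738 × 1.277330866 ≈ 5,147.3545.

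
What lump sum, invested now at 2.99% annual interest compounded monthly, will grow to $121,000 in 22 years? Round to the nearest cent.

Periodic rate = 2.99%/12 = 0.00249167; 264 periods.
P = 121,000/(1 + 0.0299/12)^264 ≈ 121,000/1.9289616435 ≈ 62,728.0487.

$62,728.05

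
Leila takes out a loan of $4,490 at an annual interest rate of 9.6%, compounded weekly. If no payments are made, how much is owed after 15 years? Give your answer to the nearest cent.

$18,925.78

Growth factor = (1 + 0.096/52)^780 ≈ 4.2150961515.
A ≈ 4,490 × 4.2150961515 ≈ 18,925.7817.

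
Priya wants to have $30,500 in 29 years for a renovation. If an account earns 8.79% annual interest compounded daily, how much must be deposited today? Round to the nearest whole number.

$2,384

Growth factor = (1 + 0.0879/365)^10585 ≈ 12.791656337.
P = 30,500/12.791656337 ≈ 2,384.3667.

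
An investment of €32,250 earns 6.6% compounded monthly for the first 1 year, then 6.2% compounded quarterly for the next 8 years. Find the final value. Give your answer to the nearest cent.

€56,347.20

After 1 years at 6.6%: 32,250 × 1.0680335595 ≈ 34,444.0823.
Then 8 years at 6.2%: 34,444.0823 × 1.6359035231 ≈ 56,347.1956.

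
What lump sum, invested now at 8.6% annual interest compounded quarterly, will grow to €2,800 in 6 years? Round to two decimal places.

€1,680.49

Periodic rate = 8.6%/4 = 0.0215; 24 periods.
P = 2,800/(1 + 0.0215)^24 ≈ 2,800/1.66617611 ≈ 1,680.4946.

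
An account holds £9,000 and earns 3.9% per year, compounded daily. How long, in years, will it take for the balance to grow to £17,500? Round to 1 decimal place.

17.1 years

We need (1 + 0.000106849)^(365t) = 1.9444, so 365t = ln 1.9444 / ln 1.000107 ≈ 6223.8287.
t ≈ 6223.8287/365 = 17.0516 years.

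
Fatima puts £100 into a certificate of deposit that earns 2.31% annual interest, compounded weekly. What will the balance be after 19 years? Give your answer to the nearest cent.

Periodic rate = 2.31%/52 = 0.000444231; periods = 52·19 = 988.
A = 100·(1 + 0.0231/52)^988 ≈ 100·1.55084903 ≈ 155.0849.

£155.08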